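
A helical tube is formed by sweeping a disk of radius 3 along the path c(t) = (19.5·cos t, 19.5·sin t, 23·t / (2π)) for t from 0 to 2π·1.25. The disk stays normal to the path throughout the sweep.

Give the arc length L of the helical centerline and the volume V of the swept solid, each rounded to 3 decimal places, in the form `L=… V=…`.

2πR = 2π·19.5 = 122.522113
per-turn = √(122.522113² + 23²) = √(15011.6683 + 529) = √15540.6683 = 124.662217
L = 1.25 × 124.662217 = 155.827771
V = π·3² × L = 28.274334 × 155.827771 = 4405.926425

L=155.828 V=4405.926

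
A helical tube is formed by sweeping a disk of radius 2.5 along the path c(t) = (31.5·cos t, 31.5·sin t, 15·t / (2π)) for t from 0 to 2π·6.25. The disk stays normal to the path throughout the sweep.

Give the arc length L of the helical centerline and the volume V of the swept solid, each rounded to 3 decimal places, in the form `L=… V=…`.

2πR = 2π·31.5 = 197.920337
per-turn = √(197.920337² + 15²) = √(39172.4599 + 225) = √39397.4599 = 198.487934
L = 6.25 × 198.487934 = 1240.549586
V = π·2.5² × L = 19.634954 × 1240.549586 = 24358.134167

L=1240.550 V=24358.134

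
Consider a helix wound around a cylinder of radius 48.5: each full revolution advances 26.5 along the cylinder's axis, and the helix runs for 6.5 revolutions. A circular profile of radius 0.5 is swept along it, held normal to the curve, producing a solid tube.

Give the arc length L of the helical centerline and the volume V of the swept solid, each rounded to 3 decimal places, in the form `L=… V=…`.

L=1988.250 V=1561.568

2πR = 2π·48.5 = 304.734487
per-turn = √(304.734487² + 26.5²) = √(92863.1078 + 702.25) = √93565.3578 = 305.884550
L = 6.5 × 305.884550 = 1988.249574
V = π·0.5² × L = 0.785398 × 1988.249574 = 1561.567564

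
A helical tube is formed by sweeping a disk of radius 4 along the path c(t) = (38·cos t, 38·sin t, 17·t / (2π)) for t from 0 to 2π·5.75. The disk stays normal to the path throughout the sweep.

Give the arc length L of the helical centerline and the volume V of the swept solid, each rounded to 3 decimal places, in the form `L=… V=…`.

2πR = 2π·38 = 238.761042
per-turn = √(238.761042² + 17²) = √(57006.8350 + 289) = √57295.8350 = 239.365484
L = 5.75 × 239.365484 = 1376.351534
V = π·4² × L = 50.265482 × 1376.351534 = 69182.973892

L=1376.352 V=69182.974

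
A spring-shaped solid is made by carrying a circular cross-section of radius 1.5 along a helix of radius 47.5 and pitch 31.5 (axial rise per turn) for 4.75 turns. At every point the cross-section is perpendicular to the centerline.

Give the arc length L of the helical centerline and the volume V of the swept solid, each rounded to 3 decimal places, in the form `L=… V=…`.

L=1425.518 V=10076.392

2πR = 2π·47.5 = 298.451302
per-turn = √(298.451302² + 31.5²) = √(89073.1797 + 992.25) = √90065.4297 = 300.109030
L = 4.75 × 300.109030 = 1425.517891
V = π·1.5² × L = 7.068583 × 1425.517891 = 10076.392203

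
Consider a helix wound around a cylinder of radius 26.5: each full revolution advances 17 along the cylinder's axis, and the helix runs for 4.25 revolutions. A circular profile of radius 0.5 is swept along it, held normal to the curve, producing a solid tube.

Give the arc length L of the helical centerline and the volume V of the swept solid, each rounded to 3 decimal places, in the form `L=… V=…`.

2πR = 2π·26.5 = 166.504411
per-turn = √(166.504411² + 17²) = √(27723.7188 + 289) = √28012.7188 = 167.370006
L = 4.25 × 167.370006 = 711.322524
V = π·0.5² × L = 0.785398 × 711.322524 = 558.671404

L=711.323 V=558.671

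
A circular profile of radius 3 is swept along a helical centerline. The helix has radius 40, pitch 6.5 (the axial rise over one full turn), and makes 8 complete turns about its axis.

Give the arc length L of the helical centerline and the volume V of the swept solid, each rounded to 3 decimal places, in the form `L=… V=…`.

2πR = 2π·40 = 251.327412
per-turn = √(251.327412² + 6.5²) = √(63165.4682 + 42.25) = √63207.7182 = 251.411452
L = 8 × 251.411452 = 2011.291616
V = π·3² × L = 28.274334 × 2011.291616 = 56867.930672

L=2011.292 V=56867.931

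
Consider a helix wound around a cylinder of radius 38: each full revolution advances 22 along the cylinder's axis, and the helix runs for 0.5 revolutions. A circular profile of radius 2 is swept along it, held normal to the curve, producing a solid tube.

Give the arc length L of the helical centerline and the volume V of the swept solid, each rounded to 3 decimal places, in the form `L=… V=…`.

2πR = 2π·38 = 238.761042
per-turn = √(238.761042² + 22²) = √(57006.8350 + 484) = √57490.8350 = 239.772465
L = 0.5 × 239.772465 = 119.886233
V = π·2² × L = 12.566371 × 119.886233 = 1506.534830

L=119.886 V=1506.535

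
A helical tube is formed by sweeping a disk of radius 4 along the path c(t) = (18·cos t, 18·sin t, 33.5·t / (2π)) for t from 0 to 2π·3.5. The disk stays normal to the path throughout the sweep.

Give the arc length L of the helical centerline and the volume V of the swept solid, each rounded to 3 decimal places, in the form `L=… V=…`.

2πR = 2π·18 = 113.097336
per-turn = √(113.097336² + 33.5²) = √(12791.0073 + 1122.25) = √13913.2573 = 117.954471
L = 3.5 × 117.954471 = 412.840650
V = π·4² × L = 50.265482 × 412.840650 = 20751.634431

L=412.841 V=20751.634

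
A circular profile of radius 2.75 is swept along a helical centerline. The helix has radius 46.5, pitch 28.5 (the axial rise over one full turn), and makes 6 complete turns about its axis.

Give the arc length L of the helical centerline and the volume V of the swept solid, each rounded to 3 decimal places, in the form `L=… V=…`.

2πR = 2π·46.5 = 292.168117
per-turn = √(292.168117² + 28.5²) = √(85362.2085 + 812.25) = √86174.4585 = 293.554864
L = 6 × 293.554864 = 1761.329187
V = π·2.75² × L = 23.758294 × 1761.329187 = 41846.177434

L=1761.329 V=41846.177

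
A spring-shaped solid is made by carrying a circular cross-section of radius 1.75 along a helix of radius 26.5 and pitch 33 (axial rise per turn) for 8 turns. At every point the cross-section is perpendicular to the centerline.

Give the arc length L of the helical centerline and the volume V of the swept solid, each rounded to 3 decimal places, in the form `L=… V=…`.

L=1357.945 V=13064.960

2πR = 2π·26.5 = 166.504411
per-turn = √(166.504411² + 33²) = √(27723.7188 + 1089) = √28812.7188 = 169.743096
L = 8 × 169.743096 = 1357.944771
V = π·1.75² × L = 9.621128 × 1357.944771 = 13064.959781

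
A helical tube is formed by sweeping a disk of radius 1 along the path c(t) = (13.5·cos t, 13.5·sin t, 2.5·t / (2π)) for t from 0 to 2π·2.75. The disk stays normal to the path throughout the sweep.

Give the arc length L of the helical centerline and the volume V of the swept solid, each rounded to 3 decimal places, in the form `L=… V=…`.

2πR = 2π·13.5 = 84.823002
per-turn = √(84.823002² + 2.5²) = √(7194.9416 + 6.25) = √7201.1916 = 84.859835
L = 2.75 × 84.859835 = 233.364546
V = π·1² × L = 3.141593 × 233.364546 = 733.136345

L=233.365 V=733.136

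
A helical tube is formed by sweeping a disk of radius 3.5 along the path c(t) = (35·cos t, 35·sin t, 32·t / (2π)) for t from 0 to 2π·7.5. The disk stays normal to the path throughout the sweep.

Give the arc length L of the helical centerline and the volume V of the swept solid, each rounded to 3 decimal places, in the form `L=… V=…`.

2πR = 2π·35 = 219.911486
per-turn = √(219.911486² + 32²) = √(48361.0616 + 1024) = √49385.0616 = 222.227500
L = 7.5 × 222.227500 = 1666.706247
V = π·3.5² × L = 38.484510 × 1666.706247 = 64142.373232

L=1666.706 V=64142.373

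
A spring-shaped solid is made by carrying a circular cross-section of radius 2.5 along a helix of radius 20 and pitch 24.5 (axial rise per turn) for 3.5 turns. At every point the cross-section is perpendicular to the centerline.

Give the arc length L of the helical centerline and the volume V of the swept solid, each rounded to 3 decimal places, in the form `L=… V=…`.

L=448.104 V=8798.504

2πR = 2π·20 = 125.663706
per-turn = √(125.663706² + 24.5²) = √(15791.3670 + 600.25) = √16391.6170 = 128.029751
L = 3.5 × 128.029751 = 448.104127
V = π·2.5² × L = 19.634954 × 448.104127 = 8798.503962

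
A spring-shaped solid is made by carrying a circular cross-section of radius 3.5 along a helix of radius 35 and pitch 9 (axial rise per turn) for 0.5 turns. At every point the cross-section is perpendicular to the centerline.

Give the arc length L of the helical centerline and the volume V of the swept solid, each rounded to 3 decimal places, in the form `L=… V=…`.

2πR = 2π·35 = 219.911486
per-turn = √(219.911486² + 9²) = √(48361.0616 + 81) = √48442.0616 = 220.095574
L = 0.5 × 220.095574 = 110.047787
V = π·3.5² × L = 38.484510 × 110.047787 = 4235.135154

L=110.048 V=4235.135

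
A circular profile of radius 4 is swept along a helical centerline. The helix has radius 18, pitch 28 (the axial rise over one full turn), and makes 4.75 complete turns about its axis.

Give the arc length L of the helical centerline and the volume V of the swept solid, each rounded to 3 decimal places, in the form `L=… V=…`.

2πR = 2π·18 = 113.097336
per-turn = √(113.097336² + 28²) = √(12791.0073 + 784) = √13575.0073 = 116.511833
L = 4.75 × 116.511833 = 553.431208
V = π·4² × L = 50.265482 × 553.431208 = 27818.486691

L=553.431 V=27818.487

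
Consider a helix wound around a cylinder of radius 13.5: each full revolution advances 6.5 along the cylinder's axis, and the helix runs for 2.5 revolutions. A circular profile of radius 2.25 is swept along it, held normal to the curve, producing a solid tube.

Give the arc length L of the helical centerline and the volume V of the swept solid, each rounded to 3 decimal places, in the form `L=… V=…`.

L=212.679 V=3382.517

2πR = 2π·13.5 = 84.823002
per-turn = √(84.823002² + 6.5²) = √(7194.9416 + 42.25) = √7237.1916 = 85.071685
L = 2.5 × 85.071685 = 212.679213
V = π·2.25² × L = 15.904313 × 212.679213 = 3382.516728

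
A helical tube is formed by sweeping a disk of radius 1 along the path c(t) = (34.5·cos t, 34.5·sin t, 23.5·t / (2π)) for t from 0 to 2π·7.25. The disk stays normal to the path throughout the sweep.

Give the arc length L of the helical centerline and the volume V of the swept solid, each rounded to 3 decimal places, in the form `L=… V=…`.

2πR = 2π·34.5 = 216.769893
per-turn = √(216.769893² + 23.5²) = √(46989.1866 + 552.25) = √47541.4366 = 218.039988
L = 7.25 × 218.039988 = 1580.789916
V = π·1² × L = 3.141593 × 1580.789916 = 4966.197987

L=1580.790 V=4966.198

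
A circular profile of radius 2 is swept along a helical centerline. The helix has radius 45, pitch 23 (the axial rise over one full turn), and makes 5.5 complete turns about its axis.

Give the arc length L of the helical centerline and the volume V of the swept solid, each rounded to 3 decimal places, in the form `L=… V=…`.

L=1560.225 V=19606.366

2πR = 2π·45 = 282.743339
per-turn = √(282.743339² + 23²) = √(79943.7956 + 529) = √80472.7956 = 283.677274
L = 5.5 × 283.677274 = 1560.225006
V = π·2² × L = 12.566371 × 1560.225006 = 19606.365663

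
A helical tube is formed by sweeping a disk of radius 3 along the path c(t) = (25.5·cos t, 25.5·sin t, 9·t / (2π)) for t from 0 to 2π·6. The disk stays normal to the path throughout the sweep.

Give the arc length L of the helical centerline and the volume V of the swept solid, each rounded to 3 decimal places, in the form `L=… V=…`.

2πR = 2π·25.5 = 160.221225
per-turn = √(160.221225² + 9²) = √(25670.8410 + 81) = √25751.8410 = 160.473802
L = 6 × 160.473802 = 962.842810
V = π·3² × L = 28.274334 × 962.842810 = 27223.739100

L=962.843 V=27223.739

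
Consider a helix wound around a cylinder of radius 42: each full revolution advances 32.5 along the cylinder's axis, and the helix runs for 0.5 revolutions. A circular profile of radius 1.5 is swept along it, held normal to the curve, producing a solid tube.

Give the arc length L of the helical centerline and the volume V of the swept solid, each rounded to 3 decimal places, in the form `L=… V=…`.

L=132.944 V=939.724

2πR = 2π·42 = 263.893783
per-turn = √(263.893783² + 32.5²) = √(69639.9287 + 1056.25) = √70696.1787 = 265.887530
L = 0.5 × 265.887530 = 132.943765
V = π·1.5² × L = 7.068583 × 132.943765 = 939.724100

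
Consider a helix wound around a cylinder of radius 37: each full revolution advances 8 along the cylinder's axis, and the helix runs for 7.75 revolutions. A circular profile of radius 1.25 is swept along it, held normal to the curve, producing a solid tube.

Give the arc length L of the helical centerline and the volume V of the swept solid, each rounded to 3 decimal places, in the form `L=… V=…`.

2πR = 2π·37 = 232.477856
per-turn = √(232.477856² + 8²) = √(54045.9537 + 64) = √54109.9537 = 232.615463
L = 7.75 × 232.615463 = 1802.769839
V = π·1.25² × L = 4.908739 × 1802.769839 = 8849.325756

L=1802.770 V=8849.326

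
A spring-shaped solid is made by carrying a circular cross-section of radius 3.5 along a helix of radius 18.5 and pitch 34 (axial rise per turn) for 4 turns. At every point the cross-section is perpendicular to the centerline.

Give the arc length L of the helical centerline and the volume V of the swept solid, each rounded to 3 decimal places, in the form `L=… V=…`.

2πR = 2π·18.5 = 116.238928
per-turn = √(116.238928² + 34²) = √(13511.4884 + 1156) = √14667.4884 = 121.109407
L = 4 × 121.109407 = 484.437627
V = π·3.5² × L = 38.484510 × 484.437627 = 18643.344718

L=484.438 V=18643.345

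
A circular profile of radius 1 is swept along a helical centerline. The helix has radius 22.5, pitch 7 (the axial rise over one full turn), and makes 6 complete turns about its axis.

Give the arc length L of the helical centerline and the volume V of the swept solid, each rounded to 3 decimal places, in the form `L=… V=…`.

2πR = 2π·22.5 = 141.371669
per-turn = √(141.371669² + 7²) = √(19985.9489 + 49) = √20034.9489 = 141.544865
L = 6 × 141.544865 = 849.269192
V = π·1² × L = 3.141593 × 849.269192 = 2668.057855

L=849.269 V=2668.058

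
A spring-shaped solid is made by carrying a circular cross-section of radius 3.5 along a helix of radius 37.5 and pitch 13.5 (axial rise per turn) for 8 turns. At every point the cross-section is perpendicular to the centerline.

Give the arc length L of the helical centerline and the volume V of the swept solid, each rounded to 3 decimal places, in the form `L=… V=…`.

2πR = 2π·37.5 = 235.619449
per-turn = √(235.619449² + 13.5²) = √(55516.5248 + 182.25) = √55698.7748 = 236.005879
L = 8 × 236.005879 = 1888.047029
V = π·3.5² × L = 38.484510 × 1888.047029 = 72660.564787

L=1888.047 V=72660.565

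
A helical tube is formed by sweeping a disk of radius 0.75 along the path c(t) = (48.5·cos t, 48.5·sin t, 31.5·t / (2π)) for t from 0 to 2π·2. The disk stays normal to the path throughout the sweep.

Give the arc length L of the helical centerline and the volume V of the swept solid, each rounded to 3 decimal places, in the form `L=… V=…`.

2πR = 2π·48.5 = 304.734487
per-turn = √(304.734487² + 31.5²) = √(92863.1078 + 992.25) = √93855.3578 = 306.358218
L = 2 × 306.358218 = 612.716436
V = π·0.75² × L = 1.767146 × 612.716436 = 1082.759318

L=612.716 V=1082.759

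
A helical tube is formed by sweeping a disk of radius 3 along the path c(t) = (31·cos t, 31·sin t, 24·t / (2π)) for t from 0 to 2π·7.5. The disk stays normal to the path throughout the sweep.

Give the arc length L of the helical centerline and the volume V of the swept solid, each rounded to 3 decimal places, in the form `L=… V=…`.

2πR = 2π·31 = 194.778745
per-turn = √(194.778745² + 24²) = √(37938.7593 + 576) = √38514.7593 = 196.251775
L = 7.5 × 196.251775 = 1471.888315
V = π·3² × L = 28.274334 × 1471.888315 = 41616.661654

L=1471.888 V=41616.662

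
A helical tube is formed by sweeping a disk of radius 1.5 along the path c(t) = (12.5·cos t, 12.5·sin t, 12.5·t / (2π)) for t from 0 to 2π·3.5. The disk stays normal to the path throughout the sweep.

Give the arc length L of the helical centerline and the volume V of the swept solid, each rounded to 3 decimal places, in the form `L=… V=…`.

L=278.349 V=1967.534

2πR = 2π·12.5 = 78.539816
per-turn = √(78.539816² + 12.5²) = √(6168.5028 + 156.25) = √6324.7528 = 79.528314
L = 3.5 × 79.528314 = 278.349100
V = π·1.5² × L = 7.068583 × 278.349100 = 1967.533844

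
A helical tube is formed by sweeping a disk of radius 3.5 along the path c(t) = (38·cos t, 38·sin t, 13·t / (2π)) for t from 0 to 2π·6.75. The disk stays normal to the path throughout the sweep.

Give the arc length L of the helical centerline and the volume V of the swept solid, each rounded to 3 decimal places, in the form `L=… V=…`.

2πR = 2π·38 = 238.761042
per-turn = √(238.761042² + 13²) = √(57006.8350 + 169) = √57175.8350 = 239.114690
L = 6.75 × 239.114690 = 1614.024158
V = π·3.5² × L = 38.484510 × 1614.024158 = 62114.928865

L=1614.024 V=62114.929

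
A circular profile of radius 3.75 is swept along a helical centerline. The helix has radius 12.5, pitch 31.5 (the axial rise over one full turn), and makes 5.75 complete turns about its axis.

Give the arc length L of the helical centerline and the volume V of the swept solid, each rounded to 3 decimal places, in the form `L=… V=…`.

L=486.572 V=21496.096

2πR = 2π·12.5 = 78.539816
per-turn = √(78.539816² + 31.5²) = √(6168.5028 + 992.25) = √7160.7528 = 84.621231
L = 5.75 × 84.621231 = 486.572079
V = π·3.75² × L = 44.178647 × 486.572079 = 21496.095957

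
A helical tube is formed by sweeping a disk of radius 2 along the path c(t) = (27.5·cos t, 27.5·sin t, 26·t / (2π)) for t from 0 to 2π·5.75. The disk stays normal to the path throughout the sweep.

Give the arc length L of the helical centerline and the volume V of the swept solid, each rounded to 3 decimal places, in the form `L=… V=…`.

L=1004.714 V=12625.604

2πR = 2π·27.5 = 172.787596
per-turn = √(172.787596² + 26²) = √(29855.5533 + 676) = √30531.5533 = 174.732805
L = 5.75 × 174.732805 = 1004.713632
V = π·2² × L = 12.566371 × 1004.713632 = 12625.603855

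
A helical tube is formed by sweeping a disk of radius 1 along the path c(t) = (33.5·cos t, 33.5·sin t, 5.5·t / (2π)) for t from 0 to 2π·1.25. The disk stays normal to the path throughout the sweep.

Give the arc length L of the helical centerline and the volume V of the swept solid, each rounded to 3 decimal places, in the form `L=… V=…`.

L=263.198 V=826.862

2πR = 2π·33.5 = 210.486708
per-turn = √(210.486708² + 5.5²) = √(44304.6542 + 30.25) = √44334.9042 = 210.558553
L = 1.25 × 210.558553 = 263.198191
V = π·1² × L = 3.141593 × 263.198191 = 826.861503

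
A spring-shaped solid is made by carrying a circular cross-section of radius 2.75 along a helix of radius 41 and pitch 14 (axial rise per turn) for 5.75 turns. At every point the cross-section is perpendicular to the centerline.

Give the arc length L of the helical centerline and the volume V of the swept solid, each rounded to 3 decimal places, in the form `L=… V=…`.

2πR = 2π·41 = 257.610598
per-turn = √(257.610598² + 14²) = √(66363.2200 + 196) = √66559.2200 = 257.990736
L = 5.75 × 257.990736 = 1483.446733
V = π·2.75² × L = 23.758294 × 1483.446733 = 35244.164284

L=1483.447 V=35244.164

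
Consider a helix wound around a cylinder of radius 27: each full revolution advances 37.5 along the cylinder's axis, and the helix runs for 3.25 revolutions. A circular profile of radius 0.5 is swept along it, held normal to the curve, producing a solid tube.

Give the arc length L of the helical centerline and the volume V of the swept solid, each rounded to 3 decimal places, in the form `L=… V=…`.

2πR = 2π·27 = 169.646003
per-turn = √(169.646003² + 37.5²) = √(28779.7664 + 1406.25) = √30186.0164 = 173.741234
L = 3.25 × 173.741234 = 564.659011
V = π·0.5² × L = 0.785398 × 564.659011 = 443.482150

L=564.659 V=443.482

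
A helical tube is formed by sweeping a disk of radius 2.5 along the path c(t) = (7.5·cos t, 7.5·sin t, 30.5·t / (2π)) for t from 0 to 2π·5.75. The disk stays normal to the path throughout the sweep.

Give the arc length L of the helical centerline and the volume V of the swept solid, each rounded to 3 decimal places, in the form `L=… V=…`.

L=322.765 V=6337.468

2πR = 2π·7.5 = 47.123890
per-turn = √(47.123890² + 30.5²) = √(2220.6610 + 930.25) = √3150.9110 = 56.132976
L = 5.75 × 56.132976 = 322.764612
V = π·2.5² × L = 19.634954 × 322.764612 = 6337.468332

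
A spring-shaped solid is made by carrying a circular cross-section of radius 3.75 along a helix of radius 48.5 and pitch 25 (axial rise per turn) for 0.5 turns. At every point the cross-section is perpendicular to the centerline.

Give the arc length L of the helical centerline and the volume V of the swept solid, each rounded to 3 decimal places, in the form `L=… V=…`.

2πR = 2π·48.5 = 304.734487
per-turn = √(304.734487² + 25²) = √(92863.1078 + 625) = √93488.1078 = 305.758251
L = 0.5 × 305.758251 = 152.879125
V = π·3.75² × L = 44.178647 × 152.879125 = 6753.992863

L=152.879 V=6753.993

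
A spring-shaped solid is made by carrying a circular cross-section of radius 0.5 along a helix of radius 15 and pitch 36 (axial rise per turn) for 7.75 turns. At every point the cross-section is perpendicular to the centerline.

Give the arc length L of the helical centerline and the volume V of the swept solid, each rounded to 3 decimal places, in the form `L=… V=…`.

2πR = 2π·15 = 94.247780
per-turn = √(94.247780² + 36²) = √(8882.6440 + 1296) = √10178.6440 = 100.889266
L = 7.75 × 100.889266 = 781.891810
V = π·0.5² × L = 0.785398 × 781.891810 = 614.096392

L=781.892 V=614.096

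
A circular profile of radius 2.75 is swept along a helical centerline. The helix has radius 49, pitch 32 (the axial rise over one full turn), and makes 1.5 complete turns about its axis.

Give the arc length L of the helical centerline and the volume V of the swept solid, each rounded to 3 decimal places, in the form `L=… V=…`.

L=464.302 V=11031.022

2πR = 2π·49 = 307.876080
per-turn = √(307.876080² + 32²) = √(94787.6807 + 1024) = √95811.6807 = 309.534619
L = 1.5 × 309.534619 = 464.301929
V = π·2.75² × L = 23.758294 × 464.301929 = 11031.021945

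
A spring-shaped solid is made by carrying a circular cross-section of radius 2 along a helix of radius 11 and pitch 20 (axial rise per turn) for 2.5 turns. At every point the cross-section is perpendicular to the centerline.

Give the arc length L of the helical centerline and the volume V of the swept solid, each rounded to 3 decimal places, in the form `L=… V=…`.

L=179.876 V=2260.395

2πR = 2π·11 = 69.115038
per-turn = √(69.115038² + 20²) = √(4776.8885 + 400) = √5176.8885 = 71.950598
L = 2.5 × 71.950598 = 179.876495
V = π·2² × L = 12.566371 × 179.876495 = 2260.394696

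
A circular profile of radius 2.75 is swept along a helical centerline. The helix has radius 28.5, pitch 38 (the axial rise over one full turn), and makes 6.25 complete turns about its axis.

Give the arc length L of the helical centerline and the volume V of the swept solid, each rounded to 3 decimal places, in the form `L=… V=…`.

2πR = 2π·28.5 = 179.070781
per-turn = √(179.070781² + 38²) = √(32066.3447 + 1444) = √33510.3447 = 183.058310
L = 6.25 × 183.058310 = 1144.114435
V = π·2.75² × L = 23.758294 × 1144.114435 = 27182.207617

L=1144.114 V=27182.208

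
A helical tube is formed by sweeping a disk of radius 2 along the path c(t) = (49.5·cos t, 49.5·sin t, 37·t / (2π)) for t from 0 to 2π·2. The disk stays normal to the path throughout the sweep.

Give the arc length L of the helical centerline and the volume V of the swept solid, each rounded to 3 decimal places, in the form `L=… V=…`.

L=626.422 V=7871.845

2πR = 2π·49.5 = 311.017673
per-turn = √(311.017673² + 37²) = √(96731.9927 + 1369) = √98100.9927 = 313.210780
L = 2 × 313.210780 = 626.421560
V = π·2² × L = 12.566371 × 626.421560 = 7871.845485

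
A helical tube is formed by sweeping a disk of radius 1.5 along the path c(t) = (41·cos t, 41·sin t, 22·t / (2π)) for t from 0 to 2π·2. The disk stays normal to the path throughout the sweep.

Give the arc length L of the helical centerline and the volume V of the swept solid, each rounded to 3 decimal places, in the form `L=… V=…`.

L=517.097 V=3655.140

2πR = 2π·41 = 257.610598
per-turn = √(257.610598² + 22²) = √(66363.2200 + 484) = √66847.2200 = 258.548293
L = 2 × 258.548293 = 517.096587
V = π·1.5² × L = 7.068583 × 517.096587 = 3655.140385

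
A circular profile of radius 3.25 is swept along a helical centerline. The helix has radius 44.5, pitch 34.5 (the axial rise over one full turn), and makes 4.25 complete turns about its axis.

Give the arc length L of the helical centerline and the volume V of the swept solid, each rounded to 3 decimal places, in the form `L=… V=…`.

L=1197.319 V=39730.732

2πR = 2π·44.5 = 279.601746
per-turn = √(279.601746² + 34.5²) = √(78177.1365 + 1190.25) = √79367.3865 = 281.722180
L = 4.25 × 281.722180 = 1197.319263
V = π·3.25² × L = 33.183072 × 1197.319263 = 39730.731800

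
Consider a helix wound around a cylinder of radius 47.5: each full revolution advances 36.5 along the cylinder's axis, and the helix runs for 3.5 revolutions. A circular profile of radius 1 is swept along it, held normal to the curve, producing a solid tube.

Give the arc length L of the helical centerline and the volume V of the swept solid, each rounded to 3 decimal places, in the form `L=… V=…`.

2πR = 2π·47.5 = 298.451302
per-turn = √(298.451302² + 36.5²) = √(89073.1797 + 1332.25) = √90405.4297 = 300.674957
L = 3.5 × 300.674957 = 1052.362349
V = π·1² × L = 3.141593 × 1052.362349 = 3306.093825

L=1052.362 V=3306.094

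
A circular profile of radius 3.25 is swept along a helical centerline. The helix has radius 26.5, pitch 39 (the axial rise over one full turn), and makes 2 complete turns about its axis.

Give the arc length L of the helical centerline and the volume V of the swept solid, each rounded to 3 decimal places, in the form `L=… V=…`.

L=342.022 V=11349.332

2πR = 2π·26.5 = 166.504411
per-turn = √(166.504411² + 39²) = √(27723.7188 + 1521) = √29244.7188 = 171.010873
L = 2 × 171.010873 = 342.021746
V = π·3.25² × L = 33.183072 × 342.021746 = 11349.332376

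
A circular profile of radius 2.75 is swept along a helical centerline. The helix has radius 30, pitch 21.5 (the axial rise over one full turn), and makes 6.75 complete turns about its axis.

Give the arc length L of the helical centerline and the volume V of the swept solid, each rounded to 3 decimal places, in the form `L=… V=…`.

2πR = 2π·30 = 188.495559
per-turn = √(188.495559² + 21.5²) = √(35530.5758 + 462.25) = √35992.8258 = 189.717753
L = 6.75 × 189.717753 = 1280.594833
V = π·2.75² × L = 23.758294 × 1280.594833 = 30424.749116

L=1280.595 V=30424.749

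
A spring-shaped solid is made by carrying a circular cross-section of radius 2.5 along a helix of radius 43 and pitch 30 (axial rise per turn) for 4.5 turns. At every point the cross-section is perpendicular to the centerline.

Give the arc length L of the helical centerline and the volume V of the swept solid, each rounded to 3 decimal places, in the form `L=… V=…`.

2πR = 2π·43 = 270.176968
per-turn = √(270.176968² + 30²) = √(72995.5942 + 900) = √73895.5942 = 271.837441
L = 4.5 × 271.837441 = 1223.268483
V = π·2.5² × L = 19.634954 × 1223.268483 = 24018.820498

L=1223.268 V=24018.820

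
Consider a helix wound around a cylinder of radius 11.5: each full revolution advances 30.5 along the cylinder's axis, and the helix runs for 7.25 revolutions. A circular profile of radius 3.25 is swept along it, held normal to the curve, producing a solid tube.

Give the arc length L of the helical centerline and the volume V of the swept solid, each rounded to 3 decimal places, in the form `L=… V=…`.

2πR = 2π·11.5 = 72.256631
per-turn = √(72.256631² + 30.5²) = √(5221.0207 + 930.25) = √6151.2707 = 78.430037
L = 7.25 × 78.430037 = 568.617769
V = π·3.25² × L = 33.183072 × 568.617769 = 18868.484611

L=568.618 V=18868.485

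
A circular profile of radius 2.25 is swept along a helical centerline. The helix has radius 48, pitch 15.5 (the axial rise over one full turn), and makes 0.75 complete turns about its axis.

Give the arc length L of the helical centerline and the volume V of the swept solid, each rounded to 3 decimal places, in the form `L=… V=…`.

2πR = 2π·48 = 301.592895
per-turn = √(301.592895² + 15.5²) = √(90958.2742 + 240.25) = √91198.5242 = 301.990934
L = 0.75 × 301.990934 = 226.493200
V = π·2.25² × L = 15.904313 × 226.493200 = 3602.218709

L=226.493 V=3602.219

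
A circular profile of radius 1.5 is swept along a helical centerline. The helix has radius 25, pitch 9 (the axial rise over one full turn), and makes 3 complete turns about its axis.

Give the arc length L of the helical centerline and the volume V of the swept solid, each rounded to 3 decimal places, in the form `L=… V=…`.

L=472.012 V=3336.455

2πR = 2π·25 = 157.079633
per-turn = √(157.079633² + 9²) = √(24674.0110 + 81) = √24755.0110 = 157.337252
L = 3 × 157.337252 = 472.011757
V = π·1.5² × L = 7.068583 × 472.011757 = 3336.454506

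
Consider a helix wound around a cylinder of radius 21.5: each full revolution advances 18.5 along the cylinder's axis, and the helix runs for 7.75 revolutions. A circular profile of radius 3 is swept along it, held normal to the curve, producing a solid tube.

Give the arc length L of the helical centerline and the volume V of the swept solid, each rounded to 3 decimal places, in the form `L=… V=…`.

L=1056.708 V=29877.702

2πR = 2π·21.5 = 135.088484
per-turn = √(135.088484² + 18.5²) = √(18248.8985 + 342.25) = √18591.1485 = 136.349362
L = 7.75 × 136.349362 = 1056.707556
V = π·3² × L = 28.274334 × 1056.707556 = 29877.702256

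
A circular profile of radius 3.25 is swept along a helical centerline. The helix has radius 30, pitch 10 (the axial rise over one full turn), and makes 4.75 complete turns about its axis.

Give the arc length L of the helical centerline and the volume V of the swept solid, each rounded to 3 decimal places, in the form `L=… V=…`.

2πR = 2π·30 = 188.495559
per-turn = √(188.495559² + 10²) = √(35530.5758 + 100) = √35630.5758 = 188.760631
L = 4.75 × 188.760631 = 896.612998
V = π·3.25² × L = 33.183072 × 896.612998 = 29752.374018

L=896.613 V=29752.374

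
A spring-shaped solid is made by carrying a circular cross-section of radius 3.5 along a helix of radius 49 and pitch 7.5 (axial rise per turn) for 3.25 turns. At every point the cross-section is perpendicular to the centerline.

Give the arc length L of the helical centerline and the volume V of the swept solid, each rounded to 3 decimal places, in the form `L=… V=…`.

L=1000.894 V=38518.919

2πR = 2π·49 = 307.876080
per-turn = √(307.876080² + 7.5²) = √(94787.6807 + 56.25) = √94843.9307 = 307.967418
L = 3.25 × 307.967418 = 1000.894109
V = π·3.5² × L = 38.484510 × 1000.894109 = 38518.919358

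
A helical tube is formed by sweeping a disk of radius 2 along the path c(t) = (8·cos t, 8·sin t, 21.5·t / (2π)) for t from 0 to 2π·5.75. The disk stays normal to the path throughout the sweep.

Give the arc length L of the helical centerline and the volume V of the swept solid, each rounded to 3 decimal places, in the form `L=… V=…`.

L=314.356 V=3950.310

2πR = 2π·8 = 50.265482
per-turn = √(50.265482² + 21.5²) = √(2526.6187 + 462.25) = √2988.8687 = 54.670547
L = 5.75 × 54.670547 = 314.355646
V = π·2² × L = 12.566371 × 314.355646 = 3950.309554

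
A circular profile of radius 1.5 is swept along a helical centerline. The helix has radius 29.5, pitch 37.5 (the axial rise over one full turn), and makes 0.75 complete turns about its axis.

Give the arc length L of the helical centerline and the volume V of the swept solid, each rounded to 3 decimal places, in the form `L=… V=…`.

2πR = 2π·29.5 = 185.353967
per-turn = √(185.353967² + 37.5²) = √(34356.0929 + 1406.25) = √35762.3429 = 189.109341
L = 0.75 × 189.109341 = 141.832006
V = π·1.5² × L = 7.068583 × 141.832006 = 1002.551372

L=141.832 V=1002.551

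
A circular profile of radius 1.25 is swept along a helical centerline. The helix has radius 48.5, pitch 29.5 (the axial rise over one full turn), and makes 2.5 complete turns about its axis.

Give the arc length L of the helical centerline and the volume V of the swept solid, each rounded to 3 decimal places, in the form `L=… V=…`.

L=765.398 V=3757.137

2πR = 2π·48.5 = 304.734487
per-turn = √(304.734487² + 29.5²) = √(92863.1078 + 870.25) = √93733.3578 = 306.159040
L = 2.5 × 306.159040 = 765.397600
V = π·1.25² × L = 4.908739 × 765.397600 = 3757.136684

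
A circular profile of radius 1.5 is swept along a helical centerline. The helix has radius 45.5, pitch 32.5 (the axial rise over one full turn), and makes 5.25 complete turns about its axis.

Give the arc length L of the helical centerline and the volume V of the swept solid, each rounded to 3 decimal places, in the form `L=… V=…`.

L=1510.563 V=10677.542

2πR = 2π·45.5 = 285.884931
per-turn = √(285.884931² + 32.5²) = √(81730.1940 + 1056.25) = √82786.4440 = 287.726335
L = 5.25 × 287.726335 = 1510.563261
V = π·1.5² × L = 7.068583 × 1510.563261 = 10677.542495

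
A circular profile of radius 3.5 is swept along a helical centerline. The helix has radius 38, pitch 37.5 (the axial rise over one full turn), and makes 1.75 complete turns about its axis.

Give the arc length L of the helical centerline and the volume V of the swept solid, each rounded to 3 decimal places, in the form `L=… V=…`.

2πR = 2π·38 = 238.761042
per-turn = √(238.761042² + 37.5²) = √(57006.8350 + 1406.25) = √58413.0850 = 241.687991
L = 1.75 × 241.687991 = 422.953984
V = π·3.5² × L = 38.484510 × 422.953984 = 16277.176843

L=422.954 V=16277.177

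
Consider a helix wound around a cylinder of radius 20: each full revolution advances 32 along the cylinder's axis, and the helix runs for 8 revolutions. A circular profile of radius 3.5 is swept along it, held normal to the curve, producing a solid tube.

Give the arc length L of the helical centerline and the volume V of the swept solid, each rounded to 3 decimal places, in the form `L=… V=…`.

2πR = 2π·20 = 125.663706
per-turn = √(125.663706² + 32²) = √(15791.3670 + 1024) = √16815.3670 = 129.674080
L = 8 × 129.674080 = 1037.392641
V = π·3.5² × L = 38.484510 × 1037.392641 = 39923.547456

L=1037.393 V=39923.547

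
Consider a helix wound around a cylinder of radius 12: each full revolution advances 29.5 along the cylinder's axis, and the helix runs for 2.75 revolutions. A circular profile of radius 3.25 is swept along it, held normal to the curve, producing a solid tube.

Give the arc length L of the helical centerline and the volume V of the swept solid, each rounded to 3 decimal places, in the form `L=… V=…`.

2πR = 2π·12 = 75.398224
per-turn = √(75.398224² + 29.5²) = √(5684.8921 + 870.25) = √6555.1421 = 80.963832
L = 2.75 × 80.963832 = 222.650539
V = π·3.25² × L = 33.183072 × 222.650539 = 7388.228947

L=222.651 V=7388.229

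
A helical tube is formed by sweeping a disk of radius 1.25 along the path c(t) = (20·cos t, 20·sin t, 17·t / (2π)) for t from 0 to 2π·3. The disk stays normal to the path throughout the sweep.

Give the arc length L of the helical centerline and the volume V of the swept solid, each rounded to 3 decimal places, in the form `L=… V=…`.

L=380.425 V=1867.408

2πR = 2π·20 = 125.663706
per-turn = √(125.663706² + 17²) = √(15791.3670 + 289) = √16080.3670 = 126.808387
L = 3 × 126.808387 = 380.425161
V = π·1.25² × L = 4.908739 × 380.425161 = 1867.407644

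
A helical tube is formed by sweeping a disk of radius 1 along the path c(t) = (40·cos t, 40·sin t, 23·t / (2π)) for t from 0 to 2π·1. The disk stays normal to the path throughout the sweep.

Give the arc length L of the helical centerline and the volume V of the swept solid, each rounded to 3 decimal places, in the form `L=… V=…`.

2πR = 2π·40 = 251.327412
per-turn = √(251.327412² + 23²) = √(63165.4682 + 529) = √63694.4682 = 252.377630
L = 1 × 252.377630 = 252.377630
V = π·1² × L = 3.141593 × 252.377630 = 792.867709

L=252.378 V=792.868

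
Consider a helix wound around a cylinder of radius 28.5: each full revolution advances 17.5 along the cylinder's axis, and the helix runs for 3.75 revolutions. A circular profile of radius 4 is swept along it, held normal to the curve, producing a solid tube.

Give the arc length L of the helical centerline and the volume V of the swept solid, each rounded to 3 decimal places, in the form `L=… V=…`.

2πR = 2π·28.5 = 179.070781
per-turn = √(179.070781² + 17.5²) = √(32066.3447 + 306.25) = √32372.5947 = 179.923858
L = 3.75 × 179.923858 = 674.714468
V = π·4² × L = 50.265482 × 674.714468 = 33914.848241

L=674.714 V=33914.848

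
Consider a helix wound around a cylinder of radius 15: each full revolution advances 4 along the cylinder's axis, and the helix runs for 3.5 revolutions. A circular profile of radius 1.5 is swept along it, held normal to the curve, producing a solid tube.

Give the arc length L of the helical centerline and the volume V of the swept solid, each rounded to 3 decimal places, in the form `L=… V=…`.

2πR = 2π·15 = 94.247780
per-turn = √(94.247780² + 4²) = √(8882.6440 + 16) = √8898.6440 = 94.332624
L = 3.5 × 94.332624 = 330.164184
V = π·1.5² × L = 7.068583 × 330.164184 = 2333.793095

L=330.164 V=2333.793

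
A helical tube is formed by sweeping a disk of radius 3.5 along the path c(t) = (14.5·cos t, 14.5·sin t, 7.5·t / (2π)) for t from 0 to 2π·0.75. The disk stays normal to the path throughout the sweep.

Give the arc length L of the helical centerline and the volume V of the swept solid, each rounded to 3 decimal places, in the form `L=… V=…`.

L=68.561 V=2638.528

2πR = 2π·14.5 = 91.106187
per-turn = √(91.106187² + 7.5²) = √(8300.3373 + 56.25) = √8356.5873 = 91.414371
L = 0.75 × 91.414371 = 68.560779
V = π·3.5² × L = 38.484510 × 68.560779 = 2638.527969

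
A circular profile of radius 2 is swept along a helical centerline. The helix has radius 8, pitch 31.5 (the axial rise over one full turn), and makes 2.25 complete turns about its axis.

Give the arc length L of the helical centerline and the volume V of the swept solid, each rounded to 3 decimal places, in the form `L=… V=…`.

2πR = 2π·8 = 50.265482
per-turn = √(50.265482² + 31.5²) = √(2526.6187 + 992.25) = √3518.8687 = 59.320053
L = 2.25 × 59.320053 = 133.470120
V = π·2² × L = 12.566371 × 133.470120 = 1677.234994

L=133.470 V=1677.235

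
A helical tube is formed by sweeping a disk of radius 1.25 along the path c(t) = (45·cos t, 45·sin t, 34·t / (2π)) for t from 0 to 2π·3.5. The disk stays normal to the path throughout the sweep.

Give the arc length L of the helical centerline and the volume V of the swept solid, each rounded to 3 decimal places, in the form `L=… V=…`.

L=996.731 V=4892.691

2πR = 2π·45 = 282.743339
per-turn = √(282.743339² + 34²) = √(79943.7956 + 1156) = √81099.7956 = 284.780259
L = 3.5 × 284.780259 = 996.730905
V = π·1.25² × L = 4.908739 × 996.730905 = 4892.691388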